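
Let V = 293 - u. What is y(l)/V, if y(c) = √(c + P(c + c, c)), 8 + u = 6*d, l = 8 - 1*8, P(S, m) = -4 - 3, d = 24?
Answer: I*√7/157 ≈ 0.016852*I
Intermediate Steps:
P(S, m) = -7
l = 0 (l = 8 - 8 = 0)
u = 136 (u = -8 + 6*24 = -8 + 144 = 136)
y(c) = √(-7 + c) (y(c) = √(c - 7) = √(-7 + c))
V = 157 (V = 293 - 1*136 = 293 - 136 = 157)
y(l)/V = √(-7 + 0)/157 = √(-7)*(1/157) = (I*√7)*(1/157) = I*√7/157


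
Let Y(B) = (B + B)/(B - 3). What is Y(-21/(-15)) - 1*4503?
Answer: -18019/4 ≈ -4504.8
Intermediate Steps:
Y(B) = 2*B/(-3 + B) (Y(B) = (2*B)/(-3 + B) = 2*B/(-3 + B))
Y(-21/(-15)) - 1*4503 = 2*(-21/(-15))/(-3 - 21/(-15)) - 1*4503 = 2*(-21*(-1/15))/(-3 - 21*(-1/15)) - 4503 = 2*(7/5)/(-3 + 7/5) - 4503 = 2*(7/5)/(-8/5) - 4503 = 2*(7/5)*(-5/8) - 4503 = -7/4 - 4503 = -18019/4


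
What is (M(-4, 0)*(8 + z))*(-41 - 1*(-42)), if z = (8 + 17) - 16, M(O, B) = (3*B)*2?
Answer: 0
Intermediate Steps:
M(O, B) = 6*B
z = 9 (z = 25 - 16 = 9)
(M(-4, 0)*(8 + z))*(-41 - 1*(-42)) = ((6*0)*(8 + 9))*(-41 - 1*(-42)) = (0*17)*(-41 + 42) = 0*1 = 0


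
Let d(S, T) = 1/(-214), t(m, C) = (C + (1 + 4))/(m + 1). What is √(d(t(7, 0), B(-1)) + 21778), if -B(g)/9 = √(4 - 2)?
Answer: √997345074/214 ≈ 147.57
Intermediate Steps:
t(m, C) = (5 + C)/(1 + m) (t(m, C) = (C + 5)/(1 + m) = (5 + C)/(1 + m))
B(g) = -9*√2 (B(g) = -9*√(4 - 2) = -9*√2)
d(S, T) = -1/214
√(d(t(7, 0), B(-1)) + 21778) = √(-1/214 + 21778) = √(4660491/214) = √997345074/214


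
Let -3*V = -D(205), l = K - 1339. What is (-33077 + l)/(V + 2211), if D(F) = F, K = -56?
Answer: -51708/3419 ≈ -15.124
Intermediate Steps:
l = -1395 (l = -56 - 1339 = -1395)
V = 205/3 (V = -(-1)*205/3 = -1/3*(-205) = 205/3 ≈ 68.333)
(-33077 + l)/(V + 2211) = (-33077 - 1395)/(205/3 + 2211) = -34472/6838/3 = -34472*3/6838 = -51708/3419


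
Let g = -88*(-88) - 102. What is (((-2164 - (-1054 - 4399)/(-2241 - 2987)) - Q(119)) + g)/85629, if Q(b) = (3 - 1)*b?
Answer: 27389267/447668412 ≈ 0.061182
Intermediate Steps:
g = 7642 (g = 7744 - 102 = 7642)
Q(b) = 2*b
(((-2164 - (-1054 - 4399)/(-2241 - 2987)) - Q(119)) + g)/85629 = (((-2164 - (-1054 - 4399)/(-2241 - 2987)) - 2*119) + 7642)/85629 = (((-2164 - (-5453)/(-5228)) - 1*238) + 7642)*(1/85629) = (((-2164 - (-5453)*(-1)/5228) - 238) + 7642)*(1/85629) = (((-2164 - 1*5453/5228) - 238) + 7642)*(1/85629) = (((-2164 - 5453/5228) - 238) + 7642)*(1/85629) = ((-11318845/5228 - 238) + 7642)*(1/85629) = (-12563109/5228 + 7642)*(1/85629) = (27389267/5228)*(1/85629) = 27389267/447668412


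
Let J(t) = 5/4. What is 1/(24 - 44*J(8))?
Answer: -1/31 ≈ -0.032258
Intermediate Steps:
J(t) = 5/4 (J(t) = 5*(1/4) = 5/4)
1/(24 - 44*J(8)) = 1/(24 - 44*5/4) = 1/(24 - 55) = 1/(-31) = -1/31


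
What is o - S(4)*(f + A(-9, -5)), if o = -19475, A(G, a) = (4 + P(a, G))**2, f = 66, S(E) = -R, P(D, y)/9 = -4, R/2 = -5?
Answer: -30375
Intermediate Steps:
R = -10 (R = 2*(-5) = -10)
P(D, y) = -36 (P(D, y) = 9*(-4) = -36)
S(E) = 10 (S(E) = -1*(-10) = 10)
A(G, a) = 1024 (A(G, a) = (4 - 36)**2 = (-32)**2 = 1024)
o - S(4)*(f + A(-9, -5)) = -19475 - 10*(66 + 1024) = -19475 - 10*1090 = -19475 - 1*10900 = -19475 - 10900 = -30375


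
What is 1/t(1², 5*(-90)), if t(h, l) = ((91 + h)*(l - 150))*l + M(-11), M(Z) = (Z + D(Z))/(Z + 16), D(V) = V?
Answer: 5/124199978 ≈ 4.0258e-8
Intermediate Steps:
M(Z) = 2*Z/(16 + Z) (M(Z) = (Z + Z)/(Z + 16) = (2*Z)/(16 + Z) = 2*Z/(16 + Z))
t(h, l) = -22/5 + l*(-150 + l)*(91 + h) (t(h, l) = ((91 + h)*(l - 150))*l + 2*(-11)/(16 - 11) = ((91 + h)*(-150 + l))*l + 2*(-11)/5 = ((-150 + l)*(91 + h))*l + 2*(-11)*(⅕) = l*(-150 + l)*(91 + h) - 22/5 = -22/5 + l*(-150 + l)*(91 + h))
1/t(1², 5*(-90)) = 1/(-22/5 - 68250*(-90) + 91*(5*(-90))² + 1²*(5*(-90))² - 150*1²*5*(-90)) = 1/(-22/5 - 13650*(-450) + 91*(-450)² + 1*(-450)² - 150*1*(-450)) = 1/(-22/5 + 6142500 + 91*202500 + 1*202500 + 67500) = 1/(-22/5 + 6142500 + 18427500 + 202500 + 67500) = 1/(124199978/5) = 5/124199978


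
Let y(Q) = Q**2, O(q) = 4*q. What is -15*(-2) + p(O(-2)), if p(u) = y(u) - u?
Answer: 102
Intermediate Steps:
p(u) = u**2 - u
-15*(-2) + p(O(-2)) = -15*(-2) + (4*(-2))*(-1 + 4*(-2)) = 30 - 8*(-1 - 8) = 30 - 8*(-9) = 30 + 72 = 102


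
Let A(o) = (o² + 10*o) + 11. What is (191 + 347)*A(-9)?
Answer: 1076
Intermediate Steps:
A(o) = 11 + o² + 10*o
(191 + 347)*A(-9) = (191 + 347)*(11 + (-9)² + 10*(-9)) = 538*(11 + 81 - 90) = 538*2 = 1076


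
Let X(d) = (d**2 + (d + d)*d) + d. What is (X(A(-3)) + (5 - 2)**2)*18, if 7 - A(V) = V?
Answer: 5742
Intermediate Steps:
A(V) = 7 - V
X(d) = d + 3*d**2 (X(d) = (d**2 + (2*d)*d) + d = (d**2 + 2*d**2) + d = 3*d**2 + d = d + 3*d**2)
(X(A(-3)) + (5 - 2)**2)*18 = ((7 - 1*(-3))*(1 + 3*(7 - 1*(-3))) + (5 - 2)**2)*18 = ((7 + 3)*(1 + 3*(7 + 3)) + 3**2)*18 = (10*(1 + 3*10) + 9)*18 = (10*(1 + 30) + 9)*18 = (10*31 + 9)*18 = (310 + 9)*18 = 319*18 = 5742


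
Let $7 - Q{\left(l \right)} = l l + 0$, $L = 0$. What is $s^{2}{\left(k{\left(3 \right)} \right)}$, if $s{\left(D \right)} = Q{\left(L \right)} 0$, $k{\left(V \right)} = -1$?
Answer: $0$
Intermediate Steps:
$Q{\left(l \right)} = 7 - l^{2}$ ($Q{\left(l \right)} = 7 - \left(l l + 0\right) = 7 - \left(l^{2} + 0\right) = 7 - l^{2}$)
$s{\left(D \right)} = 0$ ($s{\left(D \right)} = \left(7 - 0^{2}\right) 0 = \left(7 - 0\right) 0 = \left(7 + 0\right) 0 = 7 \cdot 0 = 0$)
$s^{2}{\left(k{\left(3 \right)} \right)} = 0^{2} = 0$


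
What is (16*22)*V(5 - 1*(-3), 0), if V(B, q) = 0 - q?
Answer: 0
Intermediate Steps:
V(B, q) = -q
(16*22)*V(5 - 1*(-3), 0) = (16*22)*(-1*0) = 352*0 = 0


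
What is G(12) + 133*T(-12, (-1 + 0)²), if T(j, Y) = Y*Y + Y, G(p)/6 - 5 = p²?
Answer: 1160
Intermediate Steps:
G(p) = 30 + 6*p²
T(j, Y) = Y + Y² (T(j, Y) = Y² + Y = Y + Y²)
G(12) + 133*T(-12, (-1 + 0)²) = (30 + 6*12²) + 133*((-1 + 0)²*(1 + (-1 + 0)²)) = (30 + 6*144) + 133*((-1)²*(1 + (-1)²)) = (30 + 864) + 133*(1*(1 + 1)) = 894 + 133*(1*2) = 894 + 133*2 = 894 + 266 = 1160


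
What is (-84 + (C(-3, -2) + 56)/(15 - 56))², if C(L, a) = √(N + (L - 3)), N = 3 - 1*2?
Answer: (3500 + I*√5)²/1681 ≈ 7287.3 + 9.3114*I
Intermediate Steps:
N = 1 (N = 3 - 2 = 1)
C(L, a) = √(-2 + L) (C(L, a) = √(1 + (L - 3)) = √(1 + (-3 + L)) = √(-2 + L))
(-84 + (C(-3, -2) + 56)/(15 - 56))² = (-84 + (√(-2 - 3) + 56)/(15 - 56))² = (-84 + (√(-5) + 56)/(-41))² = (-84 + (I*√5 + 56)*(-1/41))² = (-84 + (56 + I*√5)*(-1/41))² = (-84 + (-56/41 - I*√5/41))² = (-3500/41 - I*√5/41)²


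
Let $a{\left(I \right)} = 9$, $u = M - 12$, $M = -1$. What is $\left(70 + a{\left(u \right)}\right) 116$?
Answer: $9164$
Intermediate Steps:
$u = -13$ ($u = -1 - 12 = -13$)
$\left(70 + a{\left(u \right)}\right) 116 = \left(70 + 9\right) 116 = 79 \cdot 116 = 9164$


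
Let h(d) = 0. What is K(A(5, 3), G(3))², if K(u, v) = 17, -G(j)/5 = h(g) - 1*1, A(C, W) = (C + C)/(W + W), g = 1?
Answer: 289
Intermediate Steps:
A(C, W) = C/W (A(C, W) = (2*C)/((2*W)) = (2*C)*(1/(2*W)) = C/W)
G(j) = 5 (G(j) = -5*(0 - 1*1) = -5*(0 - 1) = -5*(-1) = 5)
K(A(5, 3), G(3))² = 17² = 289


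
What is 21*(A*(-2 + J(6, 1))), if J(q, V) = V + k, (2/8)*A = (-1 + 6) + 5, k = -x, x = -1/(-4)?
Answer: -1050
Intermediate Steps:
x = ¼ (x = -1*(-¼) = ¼ ≈ 0.25000)
k = -¼ (k = -1*¼ = -¼ ≈ -0.25000)
A = 40 (A = 4*((-1 + 6) + 5) = 4*(5 + 5) = 4*10 = 40)
J(q, V) = -¼ + V (J(q, V) = V - ¼ = -¼ + V)
21*(A*(-2 + J(6, 1))) = 21*(40*(-2 + (-¼ + 1))) = 21*(40*(-2 + ¾)) = 21*(40*(-5/4)) = 21*(-50) = -1050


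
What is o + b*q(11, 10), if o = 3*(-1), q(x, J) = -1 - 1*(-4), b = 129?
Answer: 384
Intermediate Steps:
q(x, J) = 3 (q(x, J) = -1 + 4 = 3)
o = -3
o + b*q(11, 10) = -3 + 129*3 = -3 + 387 = 384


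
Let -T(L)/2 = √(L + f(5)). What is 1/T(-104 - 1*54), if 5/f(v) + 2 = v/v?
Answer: I*√163/326 ≈ 0.039163*I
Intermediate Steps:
f(v) = -5 (f(v) = 5/(-2 + v/v) = 5/(-2 + 1) = 5/(-1) = 5*(-1) = -5)
T(L) = -2*√(-5 + L) (T(L) = -2*√(L - 5) = -2*√(-5 + L))
1/T(-104 - 1*54) = 1/(-2*√(-5 + (-104 - 1*54))) = 1/(-2*√(-5 + (-104 - 54))) = 1/(-2*√(-5 - 158)) = 1/(-2*I*√163) = I*√163/326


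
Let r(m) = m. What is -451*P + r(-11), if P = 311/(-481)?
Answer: 134970/481 ≈ 280.60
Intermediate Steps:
P = -311/481 (P = 311*(-1/481) = -311/481 ≈ -0.64657)
-451*P + r(-11) = -451*(-311/481) - 11 = 140261/481 - 11 = 134970/481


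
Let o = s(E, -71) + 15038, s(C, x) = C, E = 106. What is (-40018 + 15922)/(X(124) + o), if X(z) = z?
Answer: -6024/3817 ≈ -1.5782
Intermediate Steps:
o = 15144 (o = 106 + 15038 = 15144)
(-40018 + 15922)/(X(124) + o) = (-40018 + 15922)/(124 + 15144) = -24096/15268 = -24096*1/15268 = -6024/3817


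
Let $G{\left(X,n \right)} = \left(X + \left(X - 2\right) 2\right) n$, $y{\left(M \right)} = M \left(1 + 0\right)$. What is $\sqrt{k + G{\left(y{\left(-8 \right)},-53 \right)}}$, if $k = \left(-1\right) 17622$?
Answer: $i \sqrt{16138} \approx 127.04 i$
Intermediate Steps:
$y{\left(M \right)} = M$ ($y{\left(M \right)} = M 1 = M$)
$G{\left(X,n \right)} = n \left(-4 + 3 X\right)$ ($G{\left(X,n \right)} = \left(X + \left(-2 + X\right) 2\right) n = \left(X + \left(-4 + 2 X\right)\right) n = \left(-4 + 3 X\right) n = n \left(-4 + 3 X\right)$)
$k = -17622$
$\sqrt{k + G{\left(y{\left(-8 \right)},-53 \right)}} = \sqrt{-17622 - 53 \left(-4 + 3 \left(-8\right)\right)} = \sqrt{-17622 - 53 \left(-4 - 24\right)} = \sqrt{-17622 - -1484} = \sqrt{-17622 + 1484} = \sqrt{-16138} = i \sqrt{16138}$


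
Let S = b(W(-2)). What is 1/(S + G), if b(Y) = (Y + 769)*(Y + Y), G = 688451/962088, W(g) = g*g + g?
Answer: 962088/2967767843 ≈ 0.00032418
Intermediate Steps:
W(g) = g + g² (W(g) = g² + g = g + g²)
G = 688451/962088 (G = 688451*(1/962088) = 688451/962088 ≈ 0.71558)
b(Y) = 2*Y*(769 + Y) (b(Y) = (769 + Y)*(2*Y) = 2*Y*(769 + Y))
S = 3084 (S = 2*(-2*(1 - 2))*(769 - 2*(1 - 2)) = 2*(-2*(-1))*(769 - 2*(-1)) = 2*2*(769 + 2) = 2*2*771 = 3084)
1/(S + G) = 1/(3084 + 688451/962088) = 1/(2967767843/962088) = 962088/2967767843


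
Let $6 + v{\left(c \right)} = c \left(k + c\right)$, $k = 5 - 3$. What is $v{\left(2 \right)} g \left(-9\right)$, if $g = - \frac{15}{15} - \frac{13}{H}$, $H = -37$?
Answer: $\frac{432}{37} \approx 11.676$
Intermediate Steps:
$k = 2$
$v{\left(c \right)} = -6 + c \left(2 + c\right)$
$g = - \frac{24}{37}$ ($g = - \frac{15}{15} - \frac{13}{-37} = \left(-15\right) \frac{1}{15} - - \frac{13}{37} = -1 + \frac{13}{37} = - \frac{24}{37} \approx -0.64865$)
$v{\left(2 \right)} g \left(-9\right) = \left(-6 + 2^{2} + 2 \cdot 2\right) \left(- \frac{24}{37}\right) \left(-9\right) = \left(-6 + 4 + 4\right) \left(- \frac{24}{37}\right) \left(-9\right) = 2 \left(- \frac{24}{37}\right) \left(-9\right) = \left(- \frac{48}{37}\right) \left(-9\right) = \frac{432}{37}$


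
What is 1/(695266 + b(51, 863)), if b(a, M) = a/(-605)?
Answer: 605/420635879 ≈ 1.4383e-6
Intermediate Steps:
b(a, M) = -a/605 (b(a, M) = a*(-1/605) = -a/605)
1/(695266 + b(51, 863)) = 1/(695266 - 1/605*51) = 1/(695266 - 51/605) = 1/(420635879/605) = 605/420635879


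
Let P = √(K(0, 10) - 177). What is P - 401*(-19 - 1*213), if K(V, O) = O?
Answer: 93032 + I*√167 ≈ 93032.0 + 12.923*I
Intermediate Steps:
P = I*√167 (P = √(10 - 177) = √(-167) = I*√167 ≈ 12.923*I)
P - 401*(-19 - 1*213) = I*√167 - 401*(-19 - 1*213) = I*√167 - 401*(-19 - 213) = I*√167 - 401*(-232) = I*√167 + 93032 = 93032 + I*√167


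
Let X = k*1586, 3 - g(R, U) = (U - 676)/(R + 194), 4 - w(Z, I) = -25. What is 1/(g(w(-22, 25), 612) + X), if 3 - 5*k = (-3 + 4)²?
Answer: 1115/711021 ≈ 0.0015682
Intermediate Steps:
w(Z, I) = 29 (w(Z, I) = 4 - 1*(-25) = 4 + 25 = 29)
k = ⅖ (k = ⅗ - (-3 + 4)²/5 = ⅗ - ⅕*1² = ⅗ - ⅕*1 = ⅗ - ⅕ = ⅖ ≈ 0.40000)
g(R, U) = 3 - (-676 + U)/(194 + R) (g(R, U) = 3 - (U - 676)/(R + 194) = 3 - (-676 + U)/(194 + R))
X = 3172/5 (X = (⅖)*1586 = 3172/5 ≈ 634.40)
1/(g(w(-22, 25), 612) + X) = 1/((1258 - 1*612 + 3*29)/(194 + 29) + 3172/5) = 1/((1258 - 612 + 87)/223 + 3172/5) = 1/((1/223)*733 + 3172/5) = 1/(733/223 + 3172/5) = 1/(711021/1115) = 1115/711021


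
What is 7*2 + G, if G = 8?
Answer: 22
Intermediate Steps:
7*2 + G = 7*2 + 8 = 14 + 8 = 22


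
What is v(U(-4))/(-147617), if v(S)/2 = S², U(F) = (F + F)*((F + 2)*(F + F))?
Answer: -32768/147617 ≈ -0.22198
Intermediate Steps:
U(F) = 4*F²*(2 + F) (U(F) = (2*F)*((2 + F)*(2*F)) = (2*F)*(2*F*(2 + F)) = 4*F²*(2 + F))
v(S) = 2*S²
v(U(-4))/(-147617) = (2*(4*(-4)²*(2 - 4))²)/(-147617) = (2*(4*16*(-2))²)*(-1/147617) = (2*(-128)²)*(-1/147617) = (2*16384)*(-1/147617) = 32768*(-1/147617) = -32768/147617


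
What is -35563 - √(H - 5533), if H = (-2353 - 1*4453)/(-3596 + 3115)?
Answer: -35563 - I*√1276846727/481 ≈ -35563.0 - 74.289*I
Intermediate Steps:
H = 6806/481 (H = (-2353 - 4453)/(-481) = -6806*(-1/481) = 6806/481 ≈ 14.150)
-35563 - √(H - 5533) = -35563 - √(6806/481 - 5533) = -35563 - √(-2654567/481) = -35563 - I*√1276846727/481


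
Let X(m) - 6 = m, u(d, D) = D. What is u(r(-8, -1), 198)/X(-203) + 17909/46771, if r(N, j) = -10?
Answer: -5732585/9213887 ≈ -0.62217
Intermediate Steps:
X(m) = 6 + m
u(r(-8, -1), 198)/X(-203) + 17909/46771 = 198/(6 - 203) + 17909/46771 = 198/(-197) + 17909*(1/46771) = 198*(-1/197) + 17909/46771 = -198/197 + 17909/46771 = -5732585/9213887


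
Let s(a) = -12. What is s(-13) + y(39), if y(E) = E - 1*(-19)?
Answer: 46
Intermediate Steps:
y(E) = 19 + E (y(E) = E + 19 = 19 + E)
s(-13) + y(39) = -12 + (19 + 39) = -12 + 58 = 46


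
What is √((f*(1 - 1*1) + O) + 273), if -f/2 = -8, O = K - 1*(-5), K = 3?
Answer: √281 ≈ 16.763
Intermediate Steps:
O = 8 (O = 3 - 1*(-5) = 3 + 5 = 8)
f = 16 (f = -2*(-8) = 16)
√((f*(1 - 1*1) + O) + 273) = √((16*(1 - 1*1) + 8) + 273) = √((16*(1 - 1) + 8) + 273) = √((16*0 + 8) + 273) = √((0 + 8) + 273) = √(8 + 273) = √281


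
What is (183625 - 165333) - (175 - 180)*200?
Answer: 19292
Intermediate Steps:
(183625 - 165333) - (175 - 180)*200 = 18292 - (-5)*200 = 18292 - 1*(-1000) = 18292 + 1000 = 19292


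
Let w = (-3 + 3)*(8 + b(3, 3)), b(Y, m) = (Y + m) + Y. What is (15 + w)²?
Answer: 225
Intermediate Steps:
b(Y, m) = m + 2*Y
w = 0 (w = (-3 + 3)*(8 + (3 + 2*3)) = 0*(8 + (3 + 6)) = 0*(8 + 9) = 0*17 = 0)
(15 + w)² = (15 + 0)² = 15² = 225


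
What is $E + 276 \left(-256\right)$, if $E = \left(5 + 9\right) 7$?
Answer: $-70558$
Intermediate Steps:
$E = 98$ ($E = 14 \cdot 7 = 98$)
$E + 276 \left(-256\right) = 98 + 276 \left(-256\right) = 98 - 70656 = -70558$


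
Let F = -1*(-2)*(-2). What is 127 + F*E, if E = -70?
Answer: 407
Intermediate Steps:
F = -4 (F = 2*(-2) = -4)
127 + F*E = 127 - 4*(-70) = 127 + 280 = 407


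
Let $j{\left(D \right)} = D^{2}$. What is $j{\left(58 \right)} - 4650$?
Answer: $-1286$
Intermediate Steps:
$j{\left(58 \right)} - 4650 = 58^{2} - 4650 = 3364 - 4650 = -1286$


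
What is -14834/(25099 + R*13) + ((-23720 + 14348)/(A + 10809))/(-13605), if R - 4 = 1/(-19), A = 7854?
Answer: -11926511967643/20222078652240 ≈ -0.58978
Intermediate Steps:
R = 75/19 (R = 4 + 1/(-19) = 4 - 1/19 = 75/19 ≈ 3.9474)
-14834/(25099 + R*13) + ((-23720 + 14348)/(A + 10809))/(-13605) = -14834/(25099 + (75/19)*13) + ((-23720 + 14348)/(7854 + 10809))/(-13605) = -14834/(25099 + 975/19) - 9372/18663*(-1/13605) = -14834/477856/19 - 9372*1/18663*(-1/13605) = -14834*19/477856 - 3124/6221*(-1/13605) = -140923/238928 + 3124/84636705 = -11926511967643/20222078652240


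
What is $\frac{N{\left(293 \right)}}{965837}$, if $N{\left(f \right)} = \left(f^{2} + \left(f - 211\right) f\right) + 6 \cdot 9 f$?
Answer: $\frac{125697}{965837} \approx 0.13014$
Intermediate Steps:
$N{\left(f \right)} = f^{2} + 54 f + f \left(-211 + f\right)$ ($N{\left(f \right)} = \left(f^{2} + \left(-211 + f\right) f\right) + 54 f = \left(f^{2} + f \left(-211 + f\right)\right) + 54 f = f^{2} + 54 f + f \left(-211 + f\right)$)
$\frac{N{\left(293 \right)}}{965837} = \frac{293 \left(-157 + 2 \cdot 293\right)}{965837} = 293 \left(-157 + 586\right) \frac{1}{965837} = 293 \cdot 429 \cdot \frac{1}{965837} = 125697 \cdot \frac{1}{965837} = \frac{125697}{965837}$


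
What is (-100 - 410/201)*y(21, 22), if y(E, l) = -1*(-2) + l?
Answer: -164080/67 ≈ -2449.0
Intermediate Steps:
y(E, l) = 2 + l
(-100 - 410/201)*y(21, 22) = (-100 - 410/201)*(2 + 22) = (-100 - 410*1/201)*24 = (-100 - 410/201)*24 = -20510/201*24 = -164080/67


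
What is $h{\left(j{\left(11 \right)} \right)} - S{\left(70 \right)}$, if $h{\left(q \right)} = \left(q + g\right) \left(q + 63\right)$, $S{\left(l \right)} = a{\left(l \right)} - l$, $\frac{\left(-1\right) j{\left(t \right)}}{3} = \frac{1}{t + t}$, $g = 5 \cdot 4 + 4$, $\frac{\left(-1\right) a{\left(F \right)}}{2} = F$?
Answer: $\frac{827715}{484} \approx 1710.2$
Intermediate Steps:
$a{\left(F \right)} = - 2 F$
$g = 24$ ($g = 20 + 4 = 24$)
$j{\left(t \right)} = - \frac{3}{2 t}$ ($j{\left(t \right)} = - \frac{3}{t + t} = - \frac{3}{2 t}$)
$S{\left(l \right)} = - 3 l$ ($S{\left(l \right)} = - 2 l - l = - 3 l$)
$h{\left(q \right)} = \left(24 + q\right) \left(63 + q\right)$ ($h{\left(q \right)} = \left(q + 24\right) \left(q + 63\right) = \left(24 + q\right) \left(63 + q\right)$)
$h{\left(j{\left(11 \right)} \right)} - S{\left(70 \right)} = \left(1512 + \left(- \frac{3}{2 \cdot 11}\right)^{2} + 87 \left(- \frac{3}{2 \cdot 11}\right)\right) - \left(-3\right) 70 = \left(1512 + \left(\left(- \frac{3}{2}\right) \frac{1}{11}\right)^{2} + 87 \left(\left(- \frac{3}{2}\right) \frac{1}{11}\right)\right) - -210 = \left(1512 + \left(- \frac{3}{22}\right)^{2} + 87 \left(- \frac{3}{22}\right)\right) + 210 = \left(1512 + \frac{9}{484} - \frac{261}{22}\right) + 210 = \frac{726075}{484} + 210 = \frac{827715}{484}$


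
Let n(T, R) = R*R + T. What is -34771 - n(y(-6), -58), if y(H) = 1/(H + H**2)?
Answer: -1144051/30 ≈ -38135.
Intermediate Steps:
n(T, R) = T + R**2 (n(T, R) = R**2 + T = T + R**2)
-34771 - n(y(-6), -58) = -34771 - (1/((-6)*(1 - 6)) + (-58)**2) = -34771 - (-1/6/(-5) + 3364) = -34771 - (-1/6*(-1/5) + 3364) = -34771 - (1/30 + 3364) = -34771 - 1*100921/30 = -34771 - 100921/30 = -1144051/30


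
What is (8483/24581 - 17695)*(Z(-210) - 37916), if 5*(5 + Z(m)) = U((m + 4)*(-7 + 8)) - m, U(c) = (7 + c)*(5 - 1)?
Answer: 82724015171592/122905 ≈ 6.7307e+8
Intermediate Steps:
U(c) = 28 + 4*c (U(c) = (7 + c)*4 = 28 + 4*c)
Z(m) = 19/5 + 3*m/5 (Z(m) = -5 + ((28 + 4*((m + 4)*(-7 + 8))) - m)/5 = -5 + ((28 + 4*((4 + m)*1)) - m)/5 = -5 + ((28 + 4*(4 + m)) - m)/5 = -5 + ((28 + (16 + 4*m)) - m)/5 = -5 + ((44 + 4*m) - m)/5 = -5 + (44 + 3*m)/5 = -5 + (44/5 + 3*m/5) = 19/5 + 3*m/5)
(8483/24581 - 17695)*(Z(-210) - 37916) = (8483/24581 - 17695)*((19/5 + (⅗)*(-210)) - 37916) = (8483*(1/24581) - 17695)*((19/5 - 126) - 37916) = (8483/24581 - 17695)*(-611/5 - 37916) = -434952312/24581*(-190191/5) = 82724015171592/122905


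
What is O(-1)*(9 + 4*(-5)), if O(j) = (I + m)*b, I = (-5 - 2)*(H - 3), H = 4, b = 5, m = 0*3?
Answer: 385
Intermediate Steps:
m = 0
I = -7 (I = (-5 - 2)*(4 - 3) = -7*1 = -7)
O(j) = -35 (O(j) = (-7 + 0)*5 = -7*5 = -35)
O(-1)*(9 + 4*(-5)) = -35*(9 + 4*(-5)) = -35*(9 - 20) = -35*(-11) = 385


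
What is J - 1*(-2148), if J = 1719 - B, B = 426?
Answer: 3441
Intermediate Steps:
J = 1293 (J = 1719 - 1*426 = 1719 - 426 = 1293)
J - 1*(-2148) = 1293 - 1*(-2148) = 1293 + 2148 = 3441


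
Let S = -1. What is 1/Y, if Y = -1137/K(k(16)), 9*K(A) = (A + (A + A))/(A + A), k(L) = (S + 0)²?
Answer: -1/6822 ≈ -0.00014658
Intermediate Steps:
k(L) = 1 (k(L) = (-1 + 0)² = (-1)² = 1)
K(A) = ⅙ (K(A) = ((A + (A + A))/(A + A))/9 = ((A + 2*A)/((2*A)))/9 = ((3*A)*(1/(2*A)))/9 = (⅑)*(3/2) = ⅙)
Y = -6822 (Y = -1137/⅙ = -1137*6 = -6822)
1/Y = 1/(-6822) = -1/6822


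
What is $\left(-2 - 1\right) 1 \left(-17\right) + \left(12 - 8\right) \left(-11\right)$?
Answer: $7$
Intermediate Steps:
$\left(-2 - 1\right) 1 \left(-17\right) + \left(12 - 8\right) \left(-11\right) = \left(-3\right) 1 \left(-17\right) + 4 \left(-11\right) = \left(-3\right) \left(-17\right) - 44 = 51 - 44 = 7$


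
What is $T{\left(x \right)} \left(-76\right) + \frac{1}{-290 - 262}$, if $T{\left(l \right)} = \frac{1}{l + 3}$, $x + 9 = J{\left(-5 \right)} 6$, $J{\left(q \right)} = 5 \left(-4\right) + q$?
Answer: $\frac{1161}{2392} \approx 0.48537$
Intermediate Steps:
$J{\left(q \right)} = -20 + q$
$x = -159$ ($x = -9 + \left(-20 - 5\right) 6 = -9 - 150 = -159$)
$T{\left(l \right)} = \frac{1}{3 + l}$
$T{\left(x \right)} \left(-76\right) + \frac{1}{-290 - 262} = \frac{1}{3 - 159} \left(-76\right) + \frac{1}{-290 - 262} = \frac{1}{-156} \left(-76\right) + \frac{1}{-552} = \left(- \frac{1}{156}\right) \left(-76\right) - \frac{1}{552} = \frac{19}{39} - \frac{1}{552} = \frac{1161}{2392}$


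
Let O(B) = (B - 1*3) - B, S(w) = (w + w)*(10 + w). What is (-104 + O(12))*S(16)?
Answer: -89024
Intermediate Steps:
S(w) = 2*w*(10 + w) (S(w) = (2*w)*(10 + w) = 2*w*(10 + w))
O(B) = -3 (O(B) = (B - 3) - B = (-3 + B) - B = -3)
(-104 + O(12))*S(16) = (-104 - 3)*(2*16*(10 + 16)) = -214*16*26 = -107*832 = -89024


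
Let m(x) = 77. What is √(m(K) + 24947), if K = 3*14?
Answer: 8*√391 ≈ 158.19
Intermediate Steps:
K = 42
√(m(K) + 24947) = √(77 + 24947) = √25024 = 8*√391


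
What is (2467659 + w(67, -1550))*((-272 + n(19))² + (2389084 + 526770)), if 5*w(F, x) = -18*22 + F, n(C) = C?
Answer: 36765448378658/5 ≈ 7.3531e+12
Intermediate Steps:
w(F, x) = -396/5 + F/5 (w(F, x) = (-18*22 + F)/5 = (-396 + F)/5 = -396/5 + F/5)
(2467659 + w(67, -1550))*((-272 + n(19))² + (2389084 + 526770)) = (2467659 + (-396/5 + (⅕)*67))*((-272 + 19)² + (2389084 + 526770)) = (2467659 + (-396/5 + 67/5))*((-253)² + 2915854) = (2467659 - 329/5)*(64009 + 2915854) = (12337966/5)*2979863 = 36765448378658/5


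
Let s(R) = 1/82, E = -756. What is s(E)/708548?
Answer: 1/58100936 ≈ 1.7211e-8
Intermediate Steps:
s(R) = 1/82
s(E)/708548 = (1/82)/708548 = (1/82)*(1/708548) = 1/58100936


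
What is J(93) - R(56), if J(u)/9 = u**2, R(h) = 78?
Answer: 77763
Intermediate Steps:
J(u) = 9*u**2
J(93) - R(56) = 9*93**2 - 1*78 = 9*8649 - 78 = 77841 - 78 = 77763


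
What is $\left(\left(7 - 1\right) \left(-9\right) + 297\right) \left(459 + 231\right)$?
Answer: $167670$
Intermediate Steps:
$\left(\left(7 - 1\right) \left(-9\right) + 297\right) \left(459 + 231\right) = \left(6 \left(-9\right) + 297\right) 690 = \left(-54 + 297\right) 690 = 243 \cdot 690 = 167670$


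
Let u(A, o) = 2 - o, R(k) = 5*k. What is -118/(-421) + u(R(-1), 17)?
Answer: -6197/421 ≈ -14.720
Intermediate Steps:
-118/(-421) + u(R(-1), 17) = -118/(-421) + (2 - 1*17) = -118*(-1/421) + (2 - 17) = 118/421 - 15 = -6197/421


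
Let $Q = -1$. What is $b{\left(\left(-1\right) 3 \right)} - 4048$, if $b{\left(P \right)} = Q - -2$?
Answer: $-4047$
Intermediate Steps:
$b{\left(P \right)} = 1$ ($b{\left(P \right)} = -1 - -2 = -1 + 2 = 1$)
$b{\left(\left(-1\right) 3 \right)} - 4048 = 1 - 4048 = -4047$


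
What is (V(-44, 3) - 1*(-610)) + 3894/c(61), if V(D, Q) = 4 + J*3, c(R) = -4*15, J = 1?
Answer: 5521/10 ≈ 552.10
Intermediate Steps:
c(R) = -60
V(D, Q) = 7 (V(D, Q) = 4 + 1*3 = 4 + 3 = 7)
(V(-44, 3) - 1*(-610)) + 3894/c(61) = (7 - 1*(-610)) + 3894/(-60) = (7 + 610) + 3894*(-1/60) = 617 - 649/10 = 5521/10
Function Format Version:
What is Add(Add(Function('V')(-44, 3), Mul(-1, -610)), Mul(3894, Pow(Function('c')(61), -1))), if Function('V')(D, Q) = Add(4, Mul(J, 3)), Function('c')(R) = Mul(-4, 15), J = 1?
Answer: Rational(5521, 10) ≈ 552.10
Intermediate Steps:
Function('c')(R) = -60
Function('V')(D, Q) = 7 (Function('V')(D, Q) = Add(4, Mul(1, 3)) = Add(4, 3) = 7)
Add(Add(Function('V')(-44, 3), Mul(-1, -610)), Mul(3894, Pow(Function('c')(61), -1))) = Add(Add(7, Mul(-1, -610)), Mul(3894, Pow(-60, -1))) = Add(Add(7, 610), Mul(3894, Rational(-1, 60))) = Add(617, Rational(-649, 10)) = Rational(5521, 10)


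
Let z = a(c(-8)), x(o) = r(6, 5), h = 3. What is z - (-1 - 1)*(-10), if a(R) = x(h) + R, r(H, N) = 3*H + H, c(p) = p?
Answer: -4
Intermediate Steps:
r(H, N) = 4*H
x(o) = 24 (x(o) = 4*6 = 24)
a(R) = 24 + R
z = 16 (z = 24 - 8 = 16)
z - (-1 - 1)*(-10) = 16 - (-1 - 1)*(-10) = 16 - (-2)*(-10) = 16 - 1*20 = 16 - 20 = -4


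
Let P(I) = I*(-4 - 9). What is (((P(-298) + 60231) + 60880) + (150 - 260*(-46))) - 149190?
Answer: -12095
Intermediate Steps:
P(I) = -13*I (P(I) = I*(-13) = -13*I)
(((P(-298) + 60231) + 60880) + (150 - 260*(-46))) - 149190 = (((-13*(-298) + 60231) + 60880) + (150 - 260*(-46))) - 149190 = (((3874 + 60231) + 60880) + (150 + 11960)) - 149190 = ((64105 + 60880) + 12110) - 149190 = (124985 + 12110) - 149190 = 137095 - 149190 = -12095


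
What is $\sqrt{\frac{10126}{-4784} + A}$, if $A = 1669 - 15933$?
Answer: $\frac{i \sqrt{20406481498}}{1196} \approx 119.44 i$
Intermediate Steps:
$A = -14264$
$\sqrt{\frac{10126}{-4784} + A} = \sqrt{\frac{10126}{-4784} - 14264} = \sqrt{10126 \left(- \frac{1}{4784}\right) - 14264} = \sqrt{- \frac{5063}{2392} - 14264} = \sqrt{- \frac{34124551}{2392}} = \frac{i \sqrt{20406481498}}{1196}$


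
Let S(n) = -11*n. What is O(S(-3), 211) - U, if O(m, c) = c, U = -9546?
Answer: 9757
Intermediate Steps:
O(S(-3), 211) - U = 211 - 1*(-9546) = 211 + 9546 = 9757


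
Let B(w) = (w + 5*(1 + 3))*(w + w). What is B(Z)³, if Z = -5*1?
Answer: -3375000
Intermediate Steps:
Z = -5
B(w) = 2*w*(20 + w) (B(w) = (w + 5*4)*(2*w) = (w + 20)*(2*w) = (20 + w)*(2*w) = 2*w*(20 + w))
B(Z)³ = (2*(-5)*(20 - 5))³ = (2*(-5)*15)³ = (-150)³ = -3375000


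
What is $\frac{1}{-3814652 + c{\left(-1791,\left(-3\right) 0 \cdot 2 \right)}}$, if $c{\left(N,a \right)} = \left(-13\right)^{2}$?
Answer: $- \frac{1}{3814483} \approx -2.6216 \cdot 10^{-7}$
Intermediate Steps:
$c{\left(N,a \right)} = 169$
$\frac{1}{-3814652 + c{\left(-1791,\left(-3\right) 0 \cdot 2 \right)}} = \frac{1}{-3814652 + 169} = \frac{1}{-3814483} = - \frac{1}{3814483}$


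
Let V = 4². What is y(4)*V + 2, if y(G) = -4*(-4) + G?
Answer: 322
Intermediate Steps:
y(G) = 16 + G
V = 16
y(4)*V + 2 = (16 + 4)*16 + 2 = 20*16 + 2 = 320 + 2 = 322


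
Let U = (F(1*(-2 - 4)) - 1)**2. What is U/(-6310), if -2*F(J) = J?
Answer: -2/3155 ≈ -0.00063391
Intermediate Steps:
F(J) = -J/2
U = 4 (U = (-(-2 - 4)/2 - 1)**2 = (-(-6)/2 - 1)**2 = (-1/2*(-6) - 1)**2 = (3 - 1)**2 = 2**2 = 4)
U/(-6310) = 4/(-6310) = 4*(-1/6310) = -2/3155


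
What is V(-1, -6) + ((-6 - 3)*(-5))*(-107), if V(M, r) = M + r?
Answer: -4822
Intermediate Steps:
V(-1, -6) + ((-6 - 3)*(-5))*(-107) = (-1 - 6) + ((-6 - 3)*(-5))*(-107) = -7 - 9*(-5)*(-107) = -7 + 45*(-107) = -7 - 4815 = -4822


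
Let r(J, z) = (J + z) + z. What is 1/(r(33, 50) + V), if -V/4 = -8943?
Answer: 1/35905 ≈ 2.7851e-5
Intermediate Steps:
V = 35772 (V = -4*(-8943) = 35772)
r(J, z) = J + 2*z
1/(r(33, 50) + V) = 1/((33 + 2*50) + 35772) = 1/((33 + 100) + 35772) = 1/(133 + 35772) = 1/35905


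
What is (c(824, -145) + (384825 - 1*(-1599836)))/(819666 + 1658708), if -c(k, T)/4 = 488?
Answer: 1982709/2478374 ≈ 0.80000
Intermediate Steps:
c(k, T) = -1952 (c(k, T) = -4*488 = -1952)
(c(824, -145) + (384825 - 1*(-1599836)))/(819666 + 1658708) = (-1952 + (384825 - 1*(-1599836)))/(819666 + 1658708) = (-1952 + (384825 + 1599836))/2478374 = (-1952 + 1984661)*(1/2478374) = 1982709*(1/2478374) = 1982709/2478374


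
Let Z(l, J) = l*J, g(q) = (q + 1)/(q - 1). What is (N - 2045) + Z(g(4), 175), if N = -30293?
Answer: -96139/3 ≈ -32046.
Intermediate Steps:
g(q) = (1 + q)/(-1 + q)
Z(l, J) = J*l
(N - 2045) + Z(g(4), 175) = (-30293 - 2045) + 175*((1 + 4)/(-1 + 4)) = -32338 + 175*(5/3) = -32338 + 875/3 = -96139/3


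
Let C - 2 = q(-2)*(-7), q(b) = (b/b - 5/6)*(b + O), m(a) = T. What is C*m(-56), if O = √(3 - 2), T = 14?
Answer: 133/3 ≈ 44.333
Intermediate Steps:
O = 1 (O = √1 = 1)
m(a) = 14
q(b) = ⅙ + b/6 (q(b) = (b/b - 5/6)*(b + 1) = (1 - 5*⅙)*(1 + b) = (1 - ⅚)*(1 + b) = (1 + b)/6 = ⅙ + b/6)
C = 19/6 (C = 2 + (⅙ + (⅙)*(-2))*(-7) = 2 + (⅙ - ⅓)*(-7) = 2 - ⅙*(-7) = 2 + 7/6 = 19/6 ≈ 3.1667)
C*m(-56) = (19/6)*14 = 133/3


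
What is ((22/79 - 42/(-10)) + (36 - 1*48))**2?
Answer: 8826841/156025 ≈ 56.573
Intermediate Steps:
((22/79 - 42/(-10)) + (36 - 1*48))**2 = ((22*(1/79) - 42*(-1/10)) + (36 - 48))**2 = ((22/79 + 21/5) - 12)**2 = (1769/395 - 12)**2 = (-2971/395)**2 = 8826841/156025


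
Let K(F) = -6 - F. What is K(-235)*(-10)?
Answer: -2290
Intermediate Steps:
K(-235)*(-10) = (-6 - 1*(-235))*(-10) = (-6 + 235)*(-10) = 229*(-10) = -2290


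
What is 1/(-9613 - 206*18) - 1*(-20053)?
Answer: 267126012/13321 ≈ 20053.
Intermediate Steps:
1/(-9613 - 206*18) - 1*(-20053) = 1/(-9613 - 3708) + 20053 = 1/(-13321) + 20053 = -1/13321 + 20053 = 267126012/13321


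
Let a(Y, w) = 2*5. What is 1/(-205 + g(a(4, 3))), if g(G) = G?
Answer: -1/195 ≈ -0.0051282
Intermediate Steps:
a(Y, w) = 10
1/(-205 + g(a(4, 3))) = 1/(-205 + 10) = 1/(-195) = -1/195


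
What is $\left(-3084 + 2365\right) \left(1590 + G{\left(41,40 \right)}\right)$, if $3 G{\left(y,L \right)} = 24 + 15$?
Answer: $-1152557$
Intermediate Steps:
$G{\left(y,L \right)} = 13$ ($G{\left(y,L \right)} = \frac{24 + 15}{3} = \frac{1}{3} \cdot 39 = 13$)
$\left(-3084 + 2365\right) \left(1590 + G{\left(41,40 \right)}\right) = \left(-3084 + 2365\right) \left(1590 + 13\right) = \left(-719\right) 1603 = -1152557$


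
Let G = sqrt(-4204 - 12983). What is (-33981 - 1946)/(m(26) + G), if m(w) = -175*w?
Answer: 163467850/20719687 + 35927*I*sqrt(17187)/20719687 ≈ 7.8895 + 0.22732*I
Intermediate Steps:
G = I*sqrt(17187) (G = sqrt(-17187) = I*sqrt(17187) ≈ 131.1*I)
(-33981 - 1946)/(m(26) + G) = (-33981 - 1946)/(-175*26 + I*sqrt(17187)) = -35927/(-4550 + I*sqrt(17187))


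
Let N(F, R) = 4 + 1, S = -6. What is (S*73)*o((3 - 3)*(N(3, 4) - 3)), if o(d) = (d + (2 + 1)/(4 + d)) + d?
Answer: -657/2 ≈ -328.50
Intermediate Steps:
N(F, R) = 5
o(d) = 2*d + 3/(4 + d) (o(d) = (d + 3/(4 + d)) + d = 2*d + 3/(4 + d))
(S*73)*o((3 - 3)*(N(3, 4) - 3)) = (-6*73)*((3 + 2*((3 - 3)*(5 - 3))² + 8*((3 - 3)*(5 - 3)))/(4 + (3 - 3)*(5 - 3))) = -438*(3 + 2*(0*2)² + 8*(0*2))/(4 + 0*2) = -438*(3 + 2*0² + 8*0)/(4 + 0) = -438*(3 + 2*0 + 0)/4 = -219*(3 + 0 + 0)/2 = -219*3/2 = -438*¾ = -657/2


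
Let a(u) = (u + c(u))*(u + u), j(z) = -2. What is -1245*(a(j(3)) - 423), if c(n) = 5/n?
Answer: 504225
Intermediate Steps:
a(u) = 2*u*(u + 5/u) (a(u) = (u + 5/u)*(u + u) = (u + 5/u)*(2*u) = 2*u*(u + 5/u))
-1245*(a(j(3)) - 423) = -1245*((10 + 2*(-2)²) - 423) = -1245*((10 + 2*4) - 423) = -1245*((10 + 8) - 423) = -1245*(18 - 423) = -1245*(-405) = 504225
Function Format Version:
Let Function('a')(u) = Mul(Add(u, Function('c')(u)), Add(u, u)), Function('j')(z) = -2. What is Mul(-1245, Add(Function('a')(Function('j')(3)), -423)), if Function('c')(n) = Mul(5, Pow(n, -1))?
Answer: 504225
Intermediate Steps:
Function('a')(u) = Mul(2, u, Add(u, Mul(5, Pow(u, -1)))) (Function('a')(u) = Mul(Add(u, Mul(5, Pow(u, -1))), Add(u, u)) = Mul(Add(u, Mul(5, Pow(u, -1))), Mul(2, u)) = Mul(2, u, Add(u, Mul(5, Pow(u, -1)))))
Mul(-1245, Add(Function('a')(Function('j')(3)), -423)) = Mul(-1245, Add(Add(10, Mul(2, Pow(-2, 2))), -423)) = Mul(-1245, Add(Add(10, Mul(2, 4)), -423)) = Mul(-1245, Add(Add(10, 8), -423)) = Mul(-1245, Add(18, -423)) = Mul(-1245, -405) = 504225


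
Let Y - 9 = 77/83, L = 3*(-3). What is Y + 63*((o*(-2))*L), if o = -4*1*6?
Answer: -2258104/83 ≈ -27206.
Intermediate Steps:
o = -24 (o = -4*6 = -24)
L = -9
Y = 824/83 (Y = 9 + 77/83 = 824/83 ≈ 9.9277)
Y + 63*((o*(-2))*L) = 824/83 + 63*(-24*(-2)*(-9)) = 824/83 + 63*(48*(-9)) = 824/83 + 63*(-432) = 824/83 - 27216 = -2258104/83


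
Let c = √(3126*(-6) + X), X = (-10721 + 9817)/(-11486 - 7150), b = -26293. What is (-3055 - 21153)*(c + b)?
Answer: 636500944 - 24208*I*√407121953502/4659 ≈ 6.365e+8 - 3.3153e+6*I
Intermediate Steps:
X = 226/4659 (X = -904/(-18636) = -904*(-1/18636) = 226/4659 ≈ 0.048508)
c = I*√407121953502/4659 (c = √(3126*(-6) + 226/4659) = √(-18756 + 226/4659) = √(-87383978/4659) = I*√407121953502/4659 ≈ 136.95*I)
(-3055 - 21153)*(c + b) = (-3055 - 21153)*(I*√407121953502/4659 - 26293) = -24208*(-26293 + I*√407121953502/4659) = 636500944 - 24208*I*√407121953502/4659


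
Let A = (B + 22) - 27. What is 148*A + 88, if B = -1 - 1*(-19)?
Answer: 2012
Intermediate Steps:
B = 18 (B = -1 + 19 = 18)
A = 13 (A = (18 + 22) - 27 = 40 - 27 = 13)
148*A + 88 = 148*13 + 88 = 1924 + 88 = 2012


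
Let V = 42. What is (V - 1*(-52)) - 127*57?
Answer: -7145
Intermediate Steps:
(V - 1*(-52)) - 127*57 = (42 - 1*(-52)) - 127*57 = (42 + 52) - 7239 = 94 - 7239 = -7145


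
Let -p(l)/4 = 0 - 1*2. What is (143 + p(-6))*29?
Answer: 4379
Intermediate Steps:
p(l) = 8 (p(l) = -4*(0 - 1*2) = -4*(0 - 2) = -4*(-2) = 8)
(143 + p(-6))*29 = (143 + 8)*29 = 151*29 = 4379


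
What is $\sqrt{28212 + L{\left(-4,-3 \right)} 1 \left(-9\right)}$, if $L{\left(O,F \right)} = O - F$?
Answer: $\sqrt{28221} \approx 167.99$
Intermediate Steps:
$\sqrt{28212 + L{\left(-4,-3 \right)} 1 \left(-9\right)} = \sqrt{28212 + \left(-4 - -3\right) 1 \left(-9\right)} = \sqrt{28212 + \left(-4 + 3\right) 1 \left(-9\right)} = \sqrt{28212 + \left(-1\right) 1 \left(-9\right)} = \sqrt{28212 - -9} = \sqrt{28212 + 9} = \sqrt{28221}$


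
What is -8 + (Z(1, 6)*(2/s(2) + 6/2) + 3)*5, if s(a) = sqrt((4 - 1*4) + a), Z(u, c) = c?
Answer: 97 + 30*sqrt(2) ≈ 139.43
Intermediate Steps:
s(a) = sqrt(a) (s(a) = sqrt((4 - 4) + a) = sqrt(0 + a) = sqrt(a))
-8 + (Z(1, 6)*(2/s(2) + 6/2) + 3)*5 = -8 + (6*(2/(sqrt(2)) + 6/2) + 3)*5 = -8 + (6*(2*(sqrt(2)/2) + 6*(1/2)) + 3)*5 = -8 + (6*(sqrt(2) + 3) + 3)*5 = -8 + (6*(3 + sqrt(2)) + 3)*5 = -8 + ((18 + 6*sqrt(2)) + 3)*5 = -8 + (21 + 6*sqrt(2))*5 = -8 + (105 + 30*sqrt(2)) = 97 + 30*sqrt(2)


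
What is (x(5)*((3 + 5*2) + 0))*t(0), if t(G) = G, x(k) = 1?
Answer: 0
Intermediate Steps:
(x(5)*((3 + 5*2) + 0))*t(0) = (1*((3 + 5*2) + 0))*0 = (1*((3 + 10) + 0))*0 = (1*(13 + 0))*0 = (1*13)*0 = 13*0 = 0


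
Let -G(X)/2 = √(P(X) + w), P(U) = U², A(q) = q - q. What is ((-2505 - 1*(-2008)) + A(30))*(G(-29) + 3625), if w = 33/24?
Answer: -1801625 + 497*√13478/2 ≈ -1.7728e+6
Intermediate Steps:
w = 11/8 (w = 33*(1/24) = 11/8 ≈ 1.3750)
A(q) = 0
G(X) = -2*√(11/8 + X²) (G(X) = -2*√(X² + 11/8) = -2*√(11/8 + X²))
((-2505 - 1*(-2008)) + A(30))*(G(-29) + 3625) = ((-2505 - 1*(-2008)) + 0)*(-√(22 + 16*(-29)²)/2 + 3625) = ((-2505 + 2008) + 0)*(-√(22 + 16*841)/2 + 3625) = (-497 + 0)*(-√(22 + 13456)/2 + 3625) = -497*(-√13478/2 + 3625) = -497*(3625 - √13478/2) = -1801625 + 497*√13478/2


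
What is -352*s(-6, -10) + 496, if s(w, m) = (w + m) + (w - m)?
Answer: 4720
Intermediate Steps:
s(w, m) = 2*w (s(w, m) = (m + w) + (w - m) = 2*w)
-352*s(-6, -10) + 496 = -704*(-6) + 496 = -352*(-12) + 496 = 4224 + 496 = 4720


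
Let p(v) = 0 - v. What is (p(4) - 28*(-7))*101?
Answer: 19392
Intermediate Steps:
p(v) = -v
(p(4) - 28*(-7))*101 = (-1*4 - 28*(-7))*101 = (-4 + 196)*101 = 192*101 = 19392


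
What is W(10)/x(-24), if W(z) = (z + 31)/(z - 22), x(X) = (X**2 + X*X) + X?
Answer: -41/13536 ≈ -0.0030290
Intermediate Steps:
x(X) = X + 2*X**2 (x(X) = (X**2 + X**2) + X = 2*X**2 + X = X + 2*X**2)
W(z) = (31 + z)/(-22 + z)
W(10)/x(-24) = ((31 + 10)/(-22 + 10))/((-24*(1 + 2*(-24)))) = (41/(-12))/((-24*(1 - 48))) = (-1/12*41)/((-24*(-47))) = -41/12/1128 = -41/12*1/1128 = -41/13536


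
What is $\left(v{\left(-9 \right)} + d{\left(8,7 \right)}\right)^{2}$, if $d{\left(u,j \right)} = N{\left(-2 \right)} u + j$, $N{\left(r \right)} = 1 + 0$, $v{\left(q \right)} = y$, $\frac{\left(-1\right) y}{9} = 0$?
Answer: $225$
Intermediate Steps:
$y = 0$ ($y = \left(-9\right) 0 = 0$)
$v{\left(q \right)} = 0$
$N{\left(r \right)} = 1$
$d{\left(u,j \right)} = j + u$ ($d{\left(u,j \right)} = 1 u + j = u + j = j + u$)
$\left(v{\left(-9 \right)} + d{\left(8,7 \right)}\right)^{2} = \left(0 + \left(7 + 8\right)\right)^{2} = \left(0 + 15\right)^{2} = 15^{2} = 225$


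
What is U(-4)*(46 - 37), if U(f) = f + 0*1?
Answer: -36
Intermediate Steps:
U(f) = f (U(f) = f + 0 = f)
U(-4)*(46 - 37) = -4*(46 - 37) = -4*9 = -36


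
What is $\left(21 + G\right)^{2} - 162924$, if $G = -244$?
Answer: $-113195$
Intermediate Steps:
$\left(21 + G\right)^{2} - 162924 = \left(21 - 244\right)^{2} - 162924 = \left(-223\right)^{2} + \left(-209924 + 47000\right) = 49729 - 162924 = -113195$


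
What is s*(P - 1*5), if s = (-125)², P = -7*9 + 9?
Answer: -921875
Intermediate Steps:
P = -54 (P = -63 + 9 = -54)
s = 15625
s*(P - 1*5) = 15625*(-54 - 1*5) = 15625*(-54 - 5) = 15625*(-59) = -921875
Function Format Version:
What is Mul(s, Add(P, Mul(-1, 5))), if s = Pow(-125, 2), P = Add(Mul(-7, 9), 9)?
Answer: -921875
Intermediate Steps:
P = -54 (P = Add(-63, 9) = -54)
s = 15625
Mul(s, Add(P, Mul(-1, 5))) = Mul(15625, Add(-54, Mul(-1, 5))) = Mul(15625, Add(-54, -5)) = Mul(15625, -59) = -921875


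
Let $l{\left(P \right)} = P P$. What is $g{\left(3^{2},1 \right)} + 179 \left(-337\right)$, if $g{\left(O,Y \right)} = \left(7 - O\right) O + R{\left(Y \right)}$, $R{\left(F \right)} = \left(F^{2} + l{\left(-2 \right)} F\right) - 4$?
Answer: $-60340$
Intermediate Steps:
$l{\left(P \right)} = P^{2}$
$R{\left(F \right)} = -4 + F^{2} + 4 F$ ($R{\left(F \right)} = \left(F^{2} + \left(-2\right)^{2} F\right) - 4 = \left(F^{2} + 4 F\right) - 4 = -4 + F^{2} + 4 F$)
$g{\left(O,Y \right)} = -4 + Y^{2} + 4 Y + O \left(7 - O\right)$ ($g{\left(O,Y \right)} = \left(7 - O\right) O + \left(-4 + Y^{2} + 4 Y\right) = O \left(7 - O\right) + \left(-4 + Y^{2} + 4 Y\right) = -4 + Y^{2} + 4 Y + O \left(7 - O\right)$)
$g{\left(3^{2},1 \right)} + 179 \left(-337\right) = \left(-4 + 1^{2} - \left(3^{2}\right)^{2} + 4 \cdot 1 + 7 \cdot 3^{2}\right) + 179 \left(-337\right) = \left(-4 + 1 - 9^{2} + 4 + 7 \cdot 9\right) - 60323 = \left(-4 + 1 - 81 + 4 + 63\right) - 60323 = -17 - 60323 = -60340$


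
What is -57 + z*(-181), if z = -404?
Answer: 73067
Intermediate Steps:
-57 + z*(-181) = -57 - 404*(-181) = -57 + 73124 = 73067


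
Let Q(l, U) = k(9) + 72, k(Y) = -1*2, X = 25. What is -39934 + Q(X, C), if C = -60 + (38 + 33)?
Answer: -39864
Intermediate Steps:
k(Y) = -2
C = 11 (C = -60 + 71 = 11)
Q(l, U) = 70 (Q(l, U) = -2 + 72 = 70)
-39934 + Q(X, C) = -39934 + 70 = -39864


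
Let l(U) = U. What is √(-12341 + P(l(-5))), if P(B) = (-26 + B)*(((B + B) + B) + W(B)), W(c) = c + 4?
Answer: I*√11845 ≈ 108.83*I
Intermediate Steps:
W(c) = 4 + c
P(B) = (-26 + B)*(4 + 4*B) (P(B) = (-26 + B)*(((B + B) + B) + (4 + B)) = (-26 + B)*((2*B + B) + (4 + B)) = (-26 + B)*(3*B + (4 + B)) = (-26 + B)*(4 + 4*B))
√(-12341 + P(l(-5))) = √(-12341 + (-104 - 100*(-5) + 4*(-5)²)) = √(-12341 + (-104 + 500 + 4*25)) = √(-12341 + (-104 + 500 + 100)) = √(-12341 + 496) = √(-11845) = I*√11845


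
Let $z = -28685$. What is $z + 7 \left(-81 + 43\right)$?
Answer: $-28951$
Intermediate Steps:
$z + 7 \left(-81 + 43\right) = -28685 + 7 \left(-81 + 43\right) = -28685 + 7 \left(-38\right) = -28685 - 266 = -28951$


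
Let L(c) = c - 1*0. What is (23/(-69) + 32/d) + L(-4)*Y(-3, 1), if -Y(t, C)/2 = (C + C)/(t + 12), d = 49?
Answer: 925/441 ≈ 2.0975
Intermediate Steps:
Y(t, C) = -4*C/(12 + t) (Y(t, C) = -2*(C + C)/(t + 12) = -2*2*C/(12 + t) = -4*C/(12 + t))
L(c) = c (L(c) = c + 0 = c)
(23/(-69) + 32/d) + L(-4)*Y(-3, 1) = (23/(-69) + 32/49) - (-16)/(12 - 3) = (23*(-1/69) + 32*(1/49)) - (-16)/9 = (-1/3 + 32/49) - (-16)/9 = 47/147 - 4*(-4/9) = 47/147 + 16/9 = 925/441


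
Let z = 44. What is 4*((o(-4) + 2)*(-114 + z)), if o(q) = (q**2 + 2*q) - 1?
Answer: -2520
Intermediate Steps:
o(q) = -1 + q**2 + 2*q
4*((o(-4) + 2)*(-114 + z)) = 4*(((-1 + (-4)**2 + 2*(-4)) + 2)*(-114 + 44)) = 4*(((-1 + 16 - 8) + 2)*(-70)) = 4*((7 + 2)*(-70)) = 4*(9*(-70)) = 4*(-630) = -2520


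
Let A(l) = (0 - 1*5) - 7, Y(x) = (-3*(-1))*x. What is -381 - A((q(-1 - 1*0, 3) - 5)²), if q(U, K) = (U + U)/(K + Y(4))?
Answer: -369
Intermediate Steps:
Y(x) = 3*x
q(U, K) = 2*U/(12 + K) (q(U, K) = (U + U)/(K + 3*4) = (2*U)/(K + 12) = (2*U)/(12 + K) = 2*U/(12 + K))
A(l) = -12 (A(l) = (0 - 5) - 7 = -5 - 7 = -12)
-381 - A((q(-1 - 1*0, 3) - 5)²) = -381 - 1*(-12) = -381 + 12 = -369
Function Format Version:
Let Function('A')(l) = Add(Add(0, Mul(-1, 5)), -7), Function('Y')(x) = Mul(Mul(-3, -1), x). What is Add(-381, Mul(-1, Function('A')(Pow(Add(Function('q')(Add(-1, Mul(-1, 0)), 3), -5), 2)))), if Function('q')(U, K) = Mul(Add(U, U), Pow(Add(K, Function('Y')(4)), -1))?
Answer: -369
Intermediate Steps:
Function('Y')(x) = Mul(3, x)
Function('q')(U, K) = Mul(2, U, Pow(Add(12, K), -1)) (Function('q')(U, K) = Mul(Add(U, U), Pow(Add(K, Mul(3, 4)), -1)) = Mul(Mul(2, U), Pow(Add(K, 12), -1)) = Mul(Mul(2, U), Pow(Add(12, K), -1)) = Mul(2, U, Pow(Add(12, K), -1)))
Function('A')(l) = -12 (Function('A')(l) = Add(Add(0, -5), -7) = Add(-5, -7) = -12)
Add(-381, Mul(-1, Function('A')(Pow(Add(Function('q')(Add(-1, Mul(-1, 0)), 3), -5), 2)))) = Add(-381, Mul(-1, -12)) = Add(-381, 12) = -369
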